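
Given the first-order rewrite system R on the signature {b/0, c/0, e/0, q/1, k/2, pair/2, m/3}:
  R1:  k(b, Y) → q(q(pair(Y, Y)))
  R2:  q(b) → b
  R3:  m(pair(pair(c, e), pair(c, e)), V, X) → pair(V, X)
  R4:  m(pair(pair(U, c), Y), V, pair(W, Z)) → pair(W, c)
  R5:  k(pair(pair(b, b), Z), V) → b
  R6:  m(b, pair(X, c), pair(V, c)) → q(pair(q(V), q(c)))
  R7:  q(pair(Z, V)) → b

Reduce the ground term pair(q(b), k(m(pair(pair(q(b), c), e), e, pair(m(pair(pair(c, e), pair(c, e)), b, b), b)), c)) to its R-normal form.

1. pair(q(b), k(m(pair(pair(q(b), c), e), e, pair(m(pair(pair(c, e), pair(c, e)), b, b), b)), c))  →  pair(b, k(m(pair(pair(q(b), c), e), e, pair(m(pair(pair(c, e), pair(c, e)), b, b), b)), c))   [R2 at 1]
2. pair(b, k(m(pair(pair(q(b), c), e), e, pair(m(pair(pair(c, e), pair(c, e)), b, b), b)), c))  →  pair(b, k(pair(m(pair(pair(c, e), pair(c, e)), b, b), c), c))   [R4 at 2.1]
3. pair(b, k(pair(m(pair(pair(c, e), pair(c, e)), b, b), c), c))  →  pair(b, k(pair(pair(b, b), c), c))   [R3 at 2.1.1]
4. pair(b, k(pair(pair(b, b), c), c))  →  pair(b, b)   [R5 at 2]

pair(b, b)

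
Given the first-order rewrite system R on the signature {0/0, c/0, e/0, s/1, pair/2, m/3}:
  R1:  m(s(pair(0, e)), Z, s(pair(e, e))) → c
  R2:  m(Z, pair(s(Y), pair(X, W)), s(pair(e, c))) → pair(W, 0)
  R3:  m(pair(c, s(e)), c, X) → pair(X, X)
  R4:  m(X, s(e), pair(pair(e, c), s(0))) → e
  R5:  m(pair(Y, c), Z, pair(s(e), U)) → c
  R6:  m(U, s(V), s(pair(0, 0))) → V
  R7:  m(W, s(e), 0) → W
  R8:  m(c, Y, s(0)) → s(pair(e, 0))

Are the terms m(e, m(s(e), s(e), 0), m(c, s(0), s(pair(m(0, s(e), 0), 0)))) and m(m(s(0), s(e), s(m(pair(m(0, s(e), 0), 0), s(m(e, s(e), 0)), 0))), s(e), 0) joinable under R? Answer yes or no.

Reduce t₁ = m(e, m(s(e), s(e), 0), m(c, s(0), s(pair(m(0, s(e), 0), 0)))):
1. m(e, m(s(e), s(e), 0), m(c, s(0), s(pair(m(0, s(e), 0), 0))))  →  m(e, s(e), m(c, s(0), s(pair(m(0, s(e), 0), 0))))   [R7 at 2]
2. m(e, s(e), m(c, s(0), s(pair(m(0, s(e), 0), 0))))  →  m(e, s(e), m(c, s(0), s(pair(0, 0))))   [R7 at 3.3.1.1]
3. m(e, s(e), m(c, s(0), s(pair(0, 0))))  →  m(e, s(e), 0)   [R6 at 3]
4. m(e, s(e), 0)  →  e   [R7 at ε]

Reduce t₂ = m(m(s(0), s(e), s(m(pair(m(0, s(e), 0), 0), s(m(e, s(e), 0)), 0))), s(e), 0):
1. m(m(s(0), s(e), s(m(pair(m(0, s(e), 0), 0), s(m(e, s(e), 0)), 0))), s(e), 0)  →  m(s(0), s(e), s(m(pair(m(0, s(e), 0), 0), s(m(e, s(e), 0)), 0)))   [R7 at ε]
2. m(s(0), s(e), s(m(pair(m(0, s(e), 0), 0), s(m(e, s(e), 0)), 0)))  →  m(s(0), s(e), s(m(pair(0, 0), s(m(e, s(e), 0)), 0)))   [R7 at 3.1.1.1]
3. m(s(0), s(e), s(m(pair(0, 0), s(m(e, s(e), 0)), 0)))  →  m(s(0), s(e), s(m(pair(0, 0), s(e), 0)))   [R7 at 3.1.2.1]
4. m(s(0), s(e), s(m(pair(0, 0), s(e), 0)))  →  m(s(0), s(e), s(pair(0, 0)))   [R7 at 3.1]
5. m(s(0), s(e), s(pair(0, 0)))  →  e   [R6 at ε]

yes — NF(t₁) = e, NF(t₂) = e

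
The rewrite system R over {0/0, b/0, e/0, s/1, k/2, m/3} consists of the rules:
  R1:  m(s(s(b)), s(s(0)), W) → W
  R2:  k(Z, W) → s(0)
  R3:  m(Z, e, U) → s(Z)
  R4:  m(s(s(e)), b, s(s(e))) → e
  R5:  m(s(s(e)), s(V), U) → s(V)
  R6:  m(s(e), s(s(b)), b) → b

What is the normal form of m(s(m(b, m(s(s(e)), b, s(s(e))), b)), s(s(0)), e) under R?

1. m(s(m(b, m(s(s(e)), b, s(s(e))), b)), s(s(0)), e)  →  m(s(m(b, e, b)), s(s(0)), e)   [R4 at 1.1.2]
2. m(s(m(b, e, b)), s(s(0)), e)  →  m(s(s(b)), s(s(0)), e)   [R3 at 1.1]
3. m(s(s(b)), s(s(0)), e)  →  e   [R1 at ε]

e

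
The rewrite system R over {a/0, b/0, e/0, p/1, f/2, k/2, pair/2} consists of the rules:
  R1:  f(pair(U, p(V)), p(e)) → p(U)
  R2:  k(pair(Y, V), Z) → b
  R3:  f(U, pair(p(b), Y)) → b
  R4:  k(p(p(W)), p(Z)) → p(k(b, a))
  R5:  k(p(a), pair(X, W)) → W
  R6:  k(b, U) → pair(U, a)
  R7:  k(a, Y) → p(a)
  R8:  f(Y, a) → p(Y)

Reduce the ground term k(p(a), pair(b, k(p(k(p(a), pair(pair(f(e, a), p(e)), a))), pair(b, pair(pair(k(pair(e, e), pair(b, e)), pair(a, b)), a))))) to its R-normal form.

1. k(p(a), pair(b, k(p(k(p(a), pair(pair(f(e, a), p(e)), a))), pair(b, pair(pair(k(pair(e, e), pair(b, e)), pair(a, b)), a)))))  →  k(p(k(p(a), pair(pair(f(e, a), p(e)), a))), pair(b, pair(pair(k(pair(e, e), pair(b, e)), pair(a, b)), a)))   [R5 at ε]
2. k(p(k(p(a), pair(pair(f(e, a), p(e)), a))), pair(b, pair(pair(k(pair(e, e), pair(b, e)), pair(a, b)), a)))  →  k(p(a), pair(b, pair(pair(k(pair(e, e), pair(b, e)), pair(a, b)), a)))   [R5 at 1.1]
3. k(p(a), pair(b, pair(pair(k(pair(e, e), pair(b, e)), pair(a, b)), a)))  →  pair(pair(k(pair(e, e), pair(b, e)), pair(a, b)), a)   [R5 at ε]
4. pair(pair(k(pair(e, e), pair(b, e)), pair(a, b)), a)  →  pair(pair(b, pair(a, b)), a)   [R2 at 1.1]

pair(pair(b, pair(a, b)), a)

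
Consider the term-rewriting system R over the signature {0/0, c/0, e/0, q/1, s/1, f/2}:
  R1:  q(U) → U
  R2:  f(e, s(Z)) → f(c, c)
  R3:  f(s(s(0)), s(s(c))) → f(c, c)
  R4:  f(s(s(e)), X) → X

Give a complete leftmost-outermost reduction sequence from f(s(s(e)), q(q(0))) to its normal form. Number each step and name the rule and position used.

1. f(s(s(e)), q(q(0)))  →  q(q(0))   [R4 at ε]
2. q(q(0))  →  q(0)   [R1 at ε]
3. q(0)  →  0   [R1 at ε]

0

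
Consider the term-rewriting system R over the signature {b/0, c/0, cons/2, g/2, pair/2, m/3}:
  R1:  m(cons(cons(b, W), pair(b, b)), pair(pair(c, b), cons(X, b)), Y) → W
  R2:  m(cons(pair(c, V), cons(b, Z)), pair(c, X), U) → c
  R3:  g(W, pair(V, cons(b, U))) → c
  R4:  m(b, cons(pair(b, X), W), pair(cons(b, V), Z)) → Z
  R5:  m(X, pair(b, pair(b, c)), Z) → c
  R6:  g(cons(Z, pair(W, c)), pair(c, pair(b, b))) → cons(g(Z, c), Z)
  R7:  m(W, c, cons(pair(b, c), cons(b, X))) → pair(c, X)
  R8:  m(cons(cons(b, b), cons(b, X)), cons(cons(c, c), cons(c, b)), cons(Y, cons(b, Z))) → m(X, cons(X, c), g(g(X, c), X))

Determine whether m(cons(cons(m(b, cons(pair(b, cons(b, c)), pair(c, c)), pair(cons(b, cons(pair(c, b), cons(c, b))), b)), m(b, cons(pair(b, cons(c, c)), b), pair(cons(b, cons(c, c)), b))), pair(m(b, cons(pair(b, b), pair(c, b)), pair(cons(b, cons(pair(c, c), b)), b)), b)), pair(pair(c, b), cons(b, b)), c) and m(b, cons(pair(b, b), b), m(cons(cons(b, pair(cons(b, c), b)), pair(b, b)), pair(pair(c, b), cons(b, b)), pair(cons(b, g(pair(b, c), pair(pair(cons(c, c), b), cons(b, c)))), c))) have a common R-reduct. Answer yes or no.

Reduce t₁ = m(cons(cons(m(b, cons(pair(b, cons(b, c)), pair(c, c)), pair(cons(b, cons(pair(c, b), cons(c, b))), b)), m(b, cons(pair(b, cons(c, c)), b), pair(cons(b, cons(c, c)), b))), pair(m(b, cons(pair(b, b), pair(c, b)), pair(cons(b, cons(pair(c, c), b)), b)), b)), pair(pair(c, b), cons(b, b)), c):
1. m(cons(cons(m(b, cons(pair(b, cons(b, c)), pair(c, c)), pair(cons(b, cons(pair(c, b), cons(c, b))), b)), m(b, cons(pair(b, cons(c, c)), b), pair(cons(b, cons(c, c)), b))), pair(m(b, cons(pair(b, b), pair(c, b)), pair(cons(b, cons(pair(c, c), b)), b)), b)), pair(pair(c, b), cons(b, b)), c)  →  m(cons(cons(b, m(b, cons(pair(b, cons(c, c)), b), pair(cons(b, cons(c, c)), b))), pair(m(b, cons(pair(b, b), pair(c, b)), pair(cons(b, cons(pair(c, c), b)), b)), b)), pair(pair(c, b), cons(b, b)), c)   [R4 at 1.1.1]
2. m(cons(cons(b, m(b, cons(pair(b, cons(c, c)), b), pair(cons(b, cons(c, c)), b))), pair(m(b, cons(pair(b, b), pair(c, b)), pair(cons(b, cons(pair(c, c), b)), b)), b)), pair(pair(c, b), cons(b, b)), c)  →  m(cons(cons(b, b), pair(m(b, cons(pair(b, b), pair(c, b)), pair(cons(b, cons(pair(c, c), b)), b)), b)), pair(pair(c, b), cons(b, b)), c)   [R4 at 1.1.2]
3. m(cons(cons(b, b), pair(m(b, cons(pair(b, b), pair(c, b)), pair(cons(b, cons(pair(c, c), b)), b)), b)), pair(pair(c, b), cons(b, b)), c)  →  m(cons(cons(b, b), pair(b, b)), pair(pair(c, b), cons(b, b)), c)   [R4 at 1.2.1]
4. m(cons(cons(b, b), pair(b, b)), pair(pair(c, b), cons(b, b)), c)  →  b   [R1 at ε]

Reduce t₂ = m(b, cons(pair(b, b), b), m(cons(cons(b, pair(cons(b, c), b)), pair(b, b)), pair(pair(c, b), cons(b, b)), pair(cons(b, g(pair(b, c), pair(pair(cons(c, c), b), cons(b, c)))), c))):
1. m(b, cons(pair(b, b), b), m(cons(cons(b, pair(cons(b, c), b)), pair(b, b)), pair(pair(c, b), cons(b, b)), pair(cons(b, g(pair(b, c), pair(pair(cons(c, c), b), cons(b, c)))), c)))  →  m(b, cons(pair(b, b), b), pair(cons(b, c), b))   [R1 at 3]
2. m(b, cons(pair(b, b), b), pair(cons(b, c), b))  →  b   [R4 at ε]

yes — NF(t₁) = b, NF(t₂) = b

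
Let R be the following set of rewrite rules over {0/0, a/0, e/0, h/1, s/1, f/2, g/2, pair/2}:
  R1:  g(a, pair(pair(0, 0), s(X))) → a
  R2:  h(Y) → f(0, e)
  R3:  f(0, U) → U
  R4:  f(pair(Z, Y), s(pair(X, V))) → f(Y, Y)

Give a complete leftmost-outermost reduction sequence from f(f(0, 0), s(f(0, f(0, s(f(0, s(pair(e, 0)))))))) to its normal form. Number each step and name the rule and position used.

s(s(s(pair(e, 0))))

1. f(f(0, 0), s(f(0, f(0, s(f(0, s(pair(e, 0))))))))  →  f(0, s(f(0, f(0, s(f(0, s(pair(e, 0))))))))   [R3 at 1]
2. f(0, s(f(0, f(0, s(f(0, s(pair(e, 0))))))))  →  s(f(0, f(0, s(f(0, s(pair(e, 0)))))))   [R3 at ε]
3. s(f(0, f(0, s(f(0, s(pair(e, 0)))))))  →  s(f(0, s(f(0, s(pair(e, 0))))))   [R3 at 1]
4. s(f(0, s(f(0, s(pair(e, 0))))))  →  s(s(f(0, s(pair(e, 0)))))   [R3 at 1]
5. s(s(f(0, s(pair(e, 0)))))  →  s(s(s(pair(e, 0))))   [R3 at 1.1]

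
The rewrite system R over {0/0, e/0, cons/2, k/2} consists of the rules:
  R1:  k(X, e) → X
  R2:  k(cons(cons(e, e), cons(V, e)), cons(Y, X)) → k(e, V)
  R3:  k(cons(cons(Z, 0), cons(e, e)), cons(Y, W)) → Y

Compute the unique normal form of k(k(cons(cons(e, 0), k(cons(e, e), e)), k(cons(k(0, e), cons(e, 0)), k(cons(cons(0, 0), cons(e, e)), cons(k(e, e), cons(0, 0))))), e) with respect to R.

1. k(k(cons(cons(e, 0), k(cons(e, e), e)), k(cons(k(0, e), cons(e, 0)), k(cons(cons(0, 0), cons(e, e)), cons(k(e, e), cons(0, 0))))), e)  →  k(cons(cons(e, 0), k(cons(e, e), e)), k(cons(k(0, e), cons(e, 0)), k(cons(cons(0, 0), cons(e, e)), cons(k(e, e), cons(0, 0)))))   [R1 at ε]
2. k(cons(cons(e, 0), k(cons(e, e), e)), k(cons(k(0, e), cons(e, 0)), k(cons(cons(0, 0), cons(e, e)), cons(k(e, e), cons(0, 0)))))  →  k(cons(cons(e, 0), cons(e, e)), k(cons(k(0, e), cons(e, 0)), k(cons(cons(0, 0), cons(e, e)), cons(k(e, e), cons(0, 0)))))   [R1 at 1.2]
3. k(cons(cons(e, 0), cons(e, e)), k(cons(k(0, e), cons(e, 0)), k(cons(cons(0, 0), cons(e, e)), cons(k(e, e), cons(0, 0)))))  →  k(cons(cons(e, 0), cons(e, e)), k(cons(0, cons(e, 0)), k(cons(cons(0, 0), cons(e, e)), cons(k(e, e), cons(0, 0)))))   [R1 at 2.1.1]
4. k(cons(cons(e, 0), cons(e, e)), k(cons(0, cons(e, 0)), k(cons(cons(0, 0), cons(e, e)), cons(k(e, e), cons(0, 0)))))  →  k(cons(cons(e, 0), cons(e, e)), k(cons(0, cons(e, 0)), k(e, e)))   [R3 at 2.2]
5. k(cons(cons(e, 0), cons(e, e)), k(cons(0, cons(e, 0)), k(e, e)))  →  k(cons(cons(e, 0), cons(e, e)), k(cons(0, cons(e, 0)), e))   [R1 at 2.2]
6. k(cons(cons(e, 0), cons(e, e)), k(cons(0, cons(e, 0)), e))  →  k(cons(cons(e, 0), cons(e, e)), cons(0, cons(e, 0)))   [R1 at 2]
7. k(cons(cons(e, 0), cons(e, e)), cons(0, cons(e, 0)))  →  0   [R3 at ε]

0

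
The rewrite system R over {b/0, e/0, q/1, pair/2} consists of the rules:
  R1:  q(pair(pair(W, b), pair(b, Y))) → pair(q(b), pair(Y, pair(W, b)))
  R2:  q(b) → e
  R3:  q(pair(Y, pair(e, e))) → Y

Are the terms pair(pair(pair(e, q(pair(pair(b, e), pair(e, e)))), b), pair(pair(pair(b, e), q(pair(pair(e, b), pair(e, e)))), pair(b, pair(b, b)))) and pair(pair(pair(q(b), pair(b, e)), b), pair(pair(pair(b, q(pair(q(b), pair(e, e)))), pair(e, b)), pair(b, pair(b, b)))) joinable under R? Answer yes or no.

yes — NF(t₁) = pair(pair(pair(e, pair(b, e)), b), pair(pair(pair(b, e), pair(e, b)), pair(b, pair(b, b)))), NF(t₂) = pair(pair(pair(e, pair(b, e)), b), pair(pair(pair(b, e), pair(e, b)), pair(b, pair(b, b))))

Reduce t₁ = pair(pair(pair(e, q(pair(pair(b, e), pair(e, e)))), b), pair(pair(pair(b, e), q(pair(pair(e, b), pair(e, e)))), pair(b, pair(b, b)))):
1. pair(pair(pair(e, q(pair(pair(b, e), pair(e, e)))), b), pair(pair(pair(b, e), q(pair(pair(e, b), pair(e, e)))), pair(b, pair(b, b))))  →  pair(pair(pair(e, pair(b, e)), b), pair(pair(pair(b, e), q(pair(pair(e, b), pair(e, e)))), pair(b, pair(b, b))))   [R3 at 1.1.2]
2. pair(pair(pair(e, pair(b, e)), b), pair(pair(pair(b, e), q(pair(pair(e, b), pair(e, e)))), pair(b, pair(b, b))))  →  pair(pair(pair(e, pair(b, e)), b), pair(pair(pair(b, e), pair(e, b)), pair(b, pair(b, b))))   [R3 at 2.1.2]

Reduce t₂ = pair(pair(pair(q(b), pair(b, e)), b), pair(pair(pair(b, q(pair(q(b), pair(e, e)))), pair(e, b)), pair(b, pair(b, b)))):
1. pair(pair(pair(q(b), pair(b, e)), b), pair(pair(pair(b, q(pair(q(b), pair(e, e)))), pair(e, b)), pair(b, pair(b, b))))  →  pair(pair(pair(e, pair(b, e)), b), pair(pair(pair(b, q(pair(q(b), pair(e, e)))), pair(e, b)), pair(b, pair(b, b))))   [R2 at 1.1.1]
2. pair(pair(pair(e, pair(b, e)), b), pair(pair(pair(b, q(pair(q(b), pair(e, e)))), pair(e, b)), pair(b, pair(b, b))))  →  pair(pair(pair(e, pair(b, e)), b), pair(pair(pair(b, q(b)), pair(e, b)), pair(b, pair(b, b))))   [R3 at 2.1.1.2]
3. pair(pair(pair(e, pair(b, e)), b), pair(pair(pair(b, q(b)), pair(e, b)), pair(b, pair(b, b))))  →  pair(pair(pair(e, pair(b, e)), b), pair(pair(pair(b, e), pair(e, b)), pair(b, pair(b, b))))   [R2 at 2.1.1.2]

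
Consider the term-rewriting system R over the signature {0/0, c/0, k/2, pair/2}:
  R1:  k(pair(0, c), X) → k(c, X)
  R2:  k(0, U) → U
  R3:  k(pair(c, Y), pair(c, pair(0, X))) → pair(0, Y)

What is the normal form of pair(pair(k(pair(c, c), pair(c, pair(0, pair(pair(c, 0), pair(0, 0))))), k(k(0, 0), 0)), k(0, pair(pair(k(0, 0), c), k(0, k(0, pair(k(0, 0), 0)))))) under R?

pair(pair(pair(0, c), 0), pair(pair(0, c), pair(0, 0)))

1. pair(pair(k(pair(c, c), pair(c, pair(0, pair(pair(c, 0), pair(0, 0))))), k(k(0, 0), 0)), k(0, pair(pair(k(0, 0), c), k(0, k(0, pair(k(0, 0), 0))))))  →  pair(pair(pair(0, c), k(k(0, 0), 0)), k(0, pair(pair(k(0, 0), c), k(0, k(0, pair(k(0, 0), 0))))))   [R3 at 1.1]
2. pair(pair(pair(0, c), k(k(0, 0), 0)), k(0, pair(pair(k(0, 0), c), k(0, k(0, pair(k(0, 0), 0))))))  →  pair(pair(pair(0, c), k(0, 0)), k(0, pair(pair(k(0, 0), c), k(0, k(0, pair(k(0, 0), 0))))))   [R2 at 1.2.1]
3. pair(pair(pair(0, c), k(0, 0)), k(0, pair(pair(k(0, 0), c), k(0, k(0, pair(k(0, 0), 0))))))  →  pair(pair(pair(0, c), 0), k(0, pair(pair(k(0, 0), c), k(0, k(0, pair(k(0, 0), 0))))))   [R2 at 1.2]
4. pair(pair(pair(0, c), 0), k(0, pair(pair(k(0, 0), c), k(0, k(0, pair(k(0, 0), 0))))))  →  pair(pair(pair(0, c), 0), pair(pair(k(0, 0), c), k(0, k(0, pair(k(0, 0), 0)))))   [R2 at 2]
5. pair(pair(pair(0, c), 0), pair(pair(k(0, 0), c), k(0, k(0, pair(k(0, 0), 0)))))  →  pair(pair(pair(0, c), 0), pair(pair(0, c), k(0, k(0, pair(k(0, 0), 0)))))   [R2 at 2.1.1]
6. pair(pair(pair(0, c), 0), pair(pair(0, c), k(0, k(0, pair(k(0, 0), 0)))))  →  pair(pair(pair(0, c), 0), pair(pair(0, c), k(0, pair(k(0, 0), 0))))   [R2 at 2.2]
7. pair(pair(pair(0, c), 0), pair(pair(0, c), k(0, pair(k(0, 0), 0))))  →  pair(pair(pair(0, c), 0), pair(pair(0, c), pair(k(0, 0), 0)))   [R2 at 2.2]
8. pair(pair(pair(0, c), 0), pair(pair(0, c), pair(k(0, 0), 0)))  →  pair(pair(pair(0, c), 0), pair(pair(0, c), pair(0, 0)))   [R2 at 2.2.1]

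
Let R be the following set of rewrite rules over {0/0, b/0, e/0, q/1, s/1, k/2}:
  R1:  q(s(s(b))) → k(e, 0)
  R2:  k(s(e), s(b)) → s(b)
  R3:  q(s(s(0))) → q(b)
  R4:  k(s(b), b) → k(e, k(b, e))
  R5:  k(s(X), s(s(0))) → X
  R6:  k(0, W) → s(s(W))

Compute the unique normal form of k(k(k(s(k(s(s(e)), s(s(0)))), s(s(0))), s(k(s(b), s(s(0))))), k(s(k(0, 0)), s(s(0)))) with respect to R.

1. k(k(k(s(k(s(s(e)), s(s(0)))), s(s(0))), s(k(s(b), s(s(0))))), k(s(k(0, 0)), s(s(0))))  →  k(k(k(s(s(e)), s(s(0))), s(k(s(b), s(s(0))))), k(s(k(0, 0)), s(s(0))))   [R5 at 1.1]
2. k(k(k(s(s(e)), s(s(0))), s(k(s(b), s(s(0))))), k(s(k(0, 0)), s(s(0))))  →  k(k(s(e), s(k(s(b), s(s(0))))), k(s(k(0, 0)), s(s(0))))   [R5 at 1.1]
3. k(k(s(e), s(k(s(b), s(s(0))))), k(s(k(0, 0)), s(s(0))))  →  k(k(s(e), s(b)), k(s(k(0, 0)), s(s(0))))   [R5 at 1.2.1]
4. k(k(s(e), s(b)), k(s(k(0, 0)), s(s(0))))  →  k(s(b), k(s(k(0, 0)), s(s(0))))   [R2 at 1]
5. k(s(b), k(s(k(0, 0)), s(s(0))))  →  k(s(b), k(0, 0))   [R5 at 2]
6. k(s(b), k(0, 0))  →  k(s(b), s(s(0)))   [R6 at 2]
7. k(s(b), s(s(0)))  →  b   [R5 at ε]

b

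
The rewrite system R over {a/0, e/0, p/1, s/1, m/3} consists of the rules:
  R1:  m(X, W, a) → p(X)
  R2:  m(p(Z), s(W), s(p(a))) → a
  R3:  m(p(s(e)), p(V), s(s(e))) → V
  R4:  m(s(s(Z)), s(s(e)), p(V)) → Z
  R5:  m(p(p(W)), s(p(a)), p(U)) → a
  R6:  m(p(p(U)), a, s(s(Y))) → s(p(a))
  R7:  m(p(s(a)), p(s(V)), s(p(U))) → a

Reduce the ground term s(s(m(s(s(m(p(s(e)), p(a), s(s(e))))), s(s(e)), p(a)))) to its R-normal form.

1. s(s(m(s(s(m(p(s(e)), p(a), s(s(e))))), s(s(e)), p(a))))  →  s(s(m(p(s(e)), p(a), s(s(e)))))   [R4 at 1.1]
2. s(s(m(p(s(e)), p(a), s(s(e)))))  →  s(s(a))   [R3 at 1.1]

s(s(a))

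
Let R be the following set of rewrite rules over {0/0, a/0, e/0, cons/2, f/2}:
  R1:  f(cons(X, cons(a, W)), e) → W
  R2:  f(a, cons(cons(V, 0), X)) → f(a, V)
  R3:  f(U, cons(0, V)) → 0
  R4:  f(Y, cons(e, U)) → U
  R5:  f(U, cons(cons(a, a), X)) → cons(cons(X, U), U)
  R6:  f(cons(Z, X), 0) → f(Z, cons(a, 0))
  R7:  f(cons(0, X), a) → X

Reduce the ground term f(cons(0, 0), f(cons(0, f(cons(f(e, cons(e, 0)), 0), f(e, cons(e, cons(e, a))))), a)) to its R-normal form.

0

1. f(cons(0, 0), f(cons(0, f(cons(f(e, cons(e, 0)), 0), f(e, cons(e, cons(e, a))))), a))  →  f(cons(0, 0), f(cons(f(e, cons(e, 0)), 0), f(e, cons(e, cons(e, a)))))   [R7 at 2]
2. f(cons(0, 0), f(cons(f(e, cons(e, 0)), 0), f(e, cons(e, cons(e, a)))))  →  f(cons(0, 0), f(cons(0, 0), f(e, cons(e, cons(e, a)))))   [R4 at 2.1.1]
3. f(cons(0, 0), f(cons(0, 0), f(e, cons(e, cons(e, a)))))  →  f(cons(0, 0), f(cons(0, 0), cons(e, a)))   [R4 at 2.2]
4. f(cons(0, 0), f(cons(0, 0), cons(e, a)))  →  f(cons(0, 0), a)   [R4 at 2]
5. f(cons(0, 0), a)  →  0   [R7 at ε]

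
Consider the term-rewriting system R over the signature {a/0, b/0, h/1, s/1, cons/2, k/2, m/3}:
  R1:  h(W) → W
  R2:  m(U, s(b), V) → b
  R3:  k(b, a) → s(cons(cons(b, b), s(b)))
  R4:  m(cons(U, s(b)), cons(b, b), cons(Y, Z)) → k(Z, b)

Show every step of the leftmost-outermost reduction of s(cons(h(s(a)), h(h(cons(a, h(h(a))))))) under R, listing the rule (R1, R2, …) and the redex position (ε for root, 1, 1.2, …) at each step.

s(cons(s(a), cons(a, a)))

1. s(cons(h(s(a)), h(h(cons(a, h(h(a)))))))  →  s(cons(s(a), h(h(cons(a, h(h(a)))))))   [R1 at 1.1]
2. s(cons(s(a), h(h(cons(a, h(h(a)))))))  →  s(cons(s(a), h(cons(a, h(h(a))))))   [R1 at 1.2]
3. s(cons(s(a), h(cons(a, h(h(a))))))  →  s(cons(s(a), cons(a, h(h(a)))))   [R1 at 1.2]
4. s(cons(s(a), cons(a, h(h(a)))))  →  s(cons(s(a), cons(a, h(a))))   [R1 at 1.2.2]
5. s(cons(s(a), cons(a, h(a))))  →  s(cons(s(a), cons(a, a)))   [R1 at 1.2.2]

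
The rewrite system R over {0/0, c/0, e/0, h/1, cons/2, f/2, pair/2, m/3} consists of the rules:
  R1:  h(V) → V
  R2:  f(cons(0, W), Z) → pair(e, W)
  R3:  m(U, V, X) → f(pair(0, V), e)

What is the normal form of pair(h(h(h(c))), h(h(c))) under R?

1. pair(h(h(h(c))), h(h(c)))  →  pair(h(h(c)), h(h(c)))   [R1 at 1]
2. pair(h(h(c)), h(h(c)))  →  pair(h(c), h(h(c)))   [R1 at 1]
3. pair(h(c), h(h(c)))  →  pair(c, h(h(c)))   [R1 at 1]
4. pair(c, h(h(c)))  →  pair(c, h(c))   [R1 at 2]
5. pair(c, h(c))  →  pair(c, c)   [R1 at 2]

pair(c, c)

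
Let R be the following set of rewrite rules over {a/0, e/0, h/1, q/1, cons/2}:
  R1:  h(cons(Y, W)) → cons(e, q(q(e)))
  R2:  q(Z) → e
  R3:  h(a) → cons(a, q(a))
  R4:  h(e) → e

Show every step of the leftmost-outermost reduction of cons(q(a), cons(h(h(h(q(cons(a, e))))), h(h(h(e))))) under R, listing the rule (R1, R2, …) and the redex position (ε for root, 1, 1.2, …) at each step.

1. cons(q(a), cons(h(h(h(q(cons(a, e))))), h(h(h(e)))))  →  cons(e, cons(h(h(h(q(cons(a, e))))), h(h(h(e)))))   [R2 at 1]
2. cons(e, cons(h(h(h(q(cons(a, e))))), h(h(h(e)))))  →  cons(e, cons(h(h(h(e))), h(h(h(e)))))   [R2 at 2.1.1.1.1]
3. cons(e, cons(h(h(h(e))), h(h(h(e)))))  →  cons(e, cons(h(h(e)), h(h(h(e)))))   [R4 at 2.1.1.1]
4. cons(e, cons(h(h(e)), h(h(h(e)))))  →  cons(e, cons(h(e), h(h(h(e)))))   [R4 at 2.1.1]
5. cons(e, cons(h(e), h(h(h(e)))))  →  cons(e, cons(e, h(h(h(e)))))   [R4 at 2.1]
6. cons(e, cons(e, h(h(h(e)))))  →  cons(e, cons(e, h(h(e))))   [R4 at 2.2.1.1]
7. cons(e, cons(e, h(h(e))))  →  cons(e, cons(e, h(e)))   [R4 at 2.2.1]
8. cons(e, cons(e, h(e)))  →  cons(e, cons(e, e))   [R4 at 2.2]

cons(e, cons(e, e))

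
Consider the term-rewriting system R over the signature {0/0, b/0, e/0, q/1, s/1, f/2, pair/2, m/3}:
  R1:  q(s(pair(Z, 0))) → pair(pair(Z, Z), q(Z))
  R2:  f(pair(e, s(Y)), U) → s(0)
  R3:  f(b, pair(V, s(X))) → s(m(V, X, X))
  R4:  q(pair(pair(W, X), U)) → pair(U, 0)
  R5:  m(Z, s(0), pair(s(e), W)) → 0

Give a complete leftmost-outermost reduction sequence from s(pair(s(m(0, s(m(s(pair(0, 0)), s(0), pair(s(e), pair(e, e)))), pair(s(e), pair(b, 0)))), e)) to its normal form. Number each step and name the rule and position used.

1. s(pair(s(m(0, s(m(s(pair(0, 0)), s(0), pair(s(e), pair(e, e)))), pair(s(e), pair(b, 0)))), e))  →  s(pair(s(m(0, s(0), pair(s(e), pair(b, 0)))), e))   [R5 at 1.1.1.2.1]
2. s(pair(s(m(0, s(0), pair(s(e), pair(b, 0)))), e))  →  s(pair(s(0), e))   [R5 at 1.1.1]

s(pair(s(0), e))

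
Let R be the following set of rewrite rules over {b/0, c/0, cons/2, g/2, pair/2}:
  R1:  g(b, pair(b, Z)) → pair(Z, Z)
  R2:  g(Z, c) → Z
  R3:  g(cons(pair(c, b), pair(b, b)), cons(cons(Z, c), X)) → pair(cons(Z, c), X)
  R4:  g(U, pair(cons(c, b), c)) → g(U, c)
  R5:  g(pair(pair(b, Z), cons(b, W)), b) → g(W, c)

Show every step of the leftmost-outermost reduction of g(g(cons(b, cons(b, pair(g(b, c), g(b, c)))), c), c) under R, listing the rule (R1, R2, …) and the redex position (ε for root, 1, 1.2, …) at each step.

cons(b, cons(b, pair(b, b)))

1. g(g(cons(b, cons(b, pair(g(b, c), g(b, c)))), c), c)  →  g(cons(b, cons(b, pair(g(b, c), g(b, c)))), c)   [R2 at ε]
2. g(cons(b, cons(b, pair(g(b, c), g(b, c)))), c)  →  cons(b, cons(b, pair(g(b, c), g(b, c))))   [R2 at ε]
3. cons(b, cons(b, pair(g(b, c), g(b, c))))  →  cons(b, cons(b, pair(b, g(b, c))))   [R2 at 2.2.1]
4. cons(b, cons(b, pair(b, g(b, c))))  →  cons(b, cons(b, pair(b, b)))   [R2 at 2.2.2]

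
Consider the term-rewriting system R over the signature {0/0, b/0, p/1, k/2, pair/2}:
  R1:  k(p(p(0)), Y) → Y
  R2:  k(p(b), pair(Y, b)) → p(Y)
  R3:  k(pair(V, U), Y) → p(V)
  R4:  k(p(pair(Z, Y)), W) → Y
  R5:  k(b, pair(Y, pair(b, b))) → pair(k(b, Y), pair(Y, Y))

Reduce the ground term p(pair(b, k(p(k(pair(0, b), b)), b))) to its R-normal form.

1. p(pair(b, k(p(k(pair(0, b), b)), b)))  →  p(pair(b, k(p(p(0)), b)))   [R3 at 1.2.1.1]
2. p(pair(b, k(p(p(0)), b)))  →  p(pair(b, b))   [R1 at 1.2]

p(pair(b, b))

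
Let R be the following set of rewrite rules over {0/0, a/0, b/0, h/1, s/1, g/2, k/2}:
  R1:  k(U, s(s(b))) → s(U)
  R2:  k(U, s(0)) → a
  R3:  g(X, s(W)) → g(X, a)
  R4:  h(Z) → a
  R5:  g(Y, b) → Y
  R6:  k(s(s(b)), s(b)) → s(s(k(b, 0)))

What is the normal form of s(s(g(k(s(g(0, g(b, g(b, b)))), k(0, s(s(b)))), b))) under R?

s(s(a))

1. s(s(g(k(s(g(0, g(b, g(b, b)))), k(0, s(s(b)))), b)))  →  s(s(k(s(g(0, g(b, g(b, b)))), k(0, s(s(b))))))   [R5 at 1.1]
2. s(s(k(s(g(0, g(b, g(b, b)))), k(0, s(s(b))))))  →  s(s(k(s(g(0, g(b, b))), k(0, s(s(b))))))   [R5 at 1.1.1.1.2.2]
3. s(s(k(s(g(0, g(b, b))), k(0, s(s(b))))))  →  s(s(k(s(g(0, b)), k(0, s(s(b))))))   [R5 at 1.1.1.1.2]
4. s(s(k(s(g(0, b)), k(0, s(s(b))))))  →  s(s(k(s(0), k(0, s(s(b))))))   [R5 at 1.1.1.1]
5. s(s(k(s(0), k(0, s(s(b))))))  →  s(s(k(s(0), s(0))))   [R1 at 1.1.2]
6. s(s(k(s(0), s(0))))  →  s(s(a))   [R2 at 1.1]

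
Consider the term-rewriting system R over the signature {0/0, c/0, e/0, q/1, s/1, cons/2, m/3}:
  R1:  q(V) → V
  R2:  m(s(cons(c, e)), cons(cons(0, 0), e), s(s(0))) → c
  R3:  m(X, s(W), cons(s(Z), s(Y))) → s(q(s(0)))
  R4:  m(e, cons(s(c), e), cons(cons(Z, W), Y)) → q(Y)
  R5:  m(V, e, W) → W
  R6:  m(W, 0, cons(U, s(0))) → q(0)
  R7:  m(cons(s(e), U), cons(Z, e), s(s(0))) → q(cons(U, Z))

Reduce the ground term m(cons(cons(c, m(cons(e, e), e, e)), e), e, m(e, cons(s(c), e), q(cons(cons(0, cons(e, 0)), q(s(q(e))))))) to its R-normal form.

1. m(cons(cons(c, m(cons(e, e), e, e)), e), e, m(e, cons(s(c), e), q(cons(cons(0, cons(e, 0)), q(s(q(e)))))))  →  m(e, cons(s(c), e), q(cons(cons(0, cons(e, 0)), q(s(q(e))))))   [R5 at ε]
2. m(e, cons(s(c), e), q(cons(cons(0, cons(e, 0)), q(s(q(e))))))  →  m(e, cons(s(c), e), cons(cons(0, cons(e, 0)), q(s(q(e)))))   [R1 at 3]
3. m(e, cons(s(c), e), cons(cons(0, cons(e, 0)), q(s(q(e)))))  →  q(q(s(q(e))))   [R4 at ε]
4. q(q(s(q(e))))  →  q(s(q(e)))   [R1 at ε]
5. q(s(q(e)))  →  s(q(e))   [R1 at ε]
6. s(q(e))  →  s(e)   [R1 at 1]

s(e)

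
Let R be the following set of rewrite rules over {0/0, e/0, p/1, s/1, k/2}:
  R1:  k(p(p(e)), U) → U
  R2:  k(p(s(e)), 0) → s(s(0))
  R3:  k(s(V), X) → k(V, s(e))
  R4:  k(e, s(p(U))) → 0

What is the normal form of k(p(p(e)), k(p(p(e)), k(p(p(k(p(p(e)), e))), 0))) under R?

1. k(p(p(e)), k(p(p(e)), k(p(p(k(p(p(e)), e))), 0)))  →  k(p(p(e)), k(p(p(k(p(p(e)), e))), 0))   [R1 at ε]
2. k(p(p(e)), k(p(p(k(p(p(e)), e))), 0))  →  k(p(p(k(p(p(e)), e))), 0)   [R1 at ε]
3. k(p(p(k(p(p(e)), e))), 0)  →  k(p(p(e)), 0)   [R1 at 1.1.1]
4. k(p(p(e)), 0)  →  0   [R1 at ε]

0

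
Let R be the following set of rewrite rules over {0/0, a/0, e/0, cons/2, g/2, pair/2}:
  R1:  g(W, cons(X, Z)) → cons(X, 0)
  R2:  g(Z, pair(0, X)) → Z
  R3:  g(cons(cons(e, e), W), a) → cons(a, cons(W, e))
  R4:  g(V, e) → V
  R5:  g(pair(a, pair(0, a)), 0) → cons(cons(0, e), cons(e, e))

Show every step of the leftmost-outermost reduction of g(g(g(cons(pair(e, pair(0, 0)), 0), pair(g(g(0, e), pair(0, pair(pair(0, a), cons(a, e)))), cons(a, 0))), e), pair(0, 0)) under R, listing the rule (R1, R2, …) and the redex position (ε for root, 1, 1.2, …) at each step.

1. g(g(g(cons(pair(e, pair(0, 0)), 0), pair(g(g(0, e), pair(0, pair(pair(0, a), cons(a, e)))), cons(a, 0))), e), pair(0, 0))  →  g(g(cons(pair(e, pair(0, 0)), 0), pair(g(g(0, e), pair(0, pair(pair(0, a), cons(a, e)))), cons(a, 0))), e)   [R2 at ε]
2. g(g(cons(pair(e, pair(0, 0)), 0), pair(g(g(0, e), pair(0, pair(pair(0, a), cons(a, e)))), cons(a, 0))), e)  →  g(cons(pair(e, pair(0, 0)), 0), pair(g(g(0, e), pair(0, pair(pair(0, a), cons(a, e)))), cons(a, 0)))   [R4 at ε]
3. g(cons(pair(e, pair(0, 0)), 0), pair(g(g(0, e), pair(0, pair(pair(0, a), cons(a, e)))), cons(a, 0)))  →  g(cons(pair(e, pair(0, 0)), 0), pair(g(0, e), cons(a, 0)))   [R2 at 2.1]
4. g(cons(pair(e, pair(0, 0)), 0), pair(g(0, e), cons(a, 0)))  →  g(cons(pair(e, pair(0, 0)), 0), pair(0, cons(a, 0)))   [R4 at 2.1]
5. g(cons(pair(e, pair(0, 0)), 0), pair(0, cons(a, 0)))  →  cons(pair(e, pair(0, 0)), 0)   [R2 at ε]

cons(pair(e, pair(0, 0)), 0)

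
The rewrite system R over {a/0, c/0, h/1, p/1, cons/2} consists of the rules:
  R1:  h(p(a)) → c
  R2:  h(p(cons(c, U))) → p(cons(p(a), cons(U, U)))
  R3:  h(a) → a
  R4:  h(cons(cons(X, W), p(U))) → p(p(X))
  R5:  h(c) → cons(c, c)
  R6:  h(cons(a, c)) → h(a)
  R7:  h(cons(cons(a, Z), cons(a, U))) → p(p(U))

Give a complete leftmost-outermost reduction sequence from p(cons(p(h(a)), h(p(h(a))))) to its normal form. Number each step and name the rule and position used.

p(cons(p(a), c))

1. p(cons(p(h(a)), h(p(h(a)))))  →  p(cons(p(a), h(p(h(a)))))   [R3 at 1.1.1]
2. p(cons(p(a), h(p(h(a)))))  →  p(cons(p(a), h(p(a))))   [R3 at 1.2.1.1]
3. p(cons(p(a), h(p(a))))  →  p(cons(p(a), c))   [R1 at 1.2]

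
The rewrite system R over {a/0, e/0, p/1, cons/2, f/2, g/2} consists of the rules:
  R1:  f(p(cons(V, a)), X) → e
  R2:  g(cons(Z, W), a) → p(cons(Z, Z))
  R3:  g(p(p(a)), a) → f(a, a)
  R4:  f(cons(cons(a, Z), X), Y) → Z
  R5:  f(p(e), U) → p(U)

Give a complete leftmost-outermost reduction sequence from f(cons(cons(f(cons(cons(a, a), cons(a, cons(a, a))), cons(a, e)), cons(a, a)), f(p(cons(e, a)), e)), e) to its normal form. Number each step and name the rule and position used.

cons(a, a)

1. f(cons(cons(f(cons(cons(a, a), cons(a, cons(a, a))), cons(a, e)), cons(a, a)), f(p(cons(e, a)), e)), e)  →  f(cons(cons(a, cons(a, a)), f(p(cons(e, a)), e)), e)   [R4 at 1.1.1]
2. f(cons(cons(a, cons(a, a)), f(p(cons(e, a)), e)), e)  →  cons(a, a)   [R4 at ε]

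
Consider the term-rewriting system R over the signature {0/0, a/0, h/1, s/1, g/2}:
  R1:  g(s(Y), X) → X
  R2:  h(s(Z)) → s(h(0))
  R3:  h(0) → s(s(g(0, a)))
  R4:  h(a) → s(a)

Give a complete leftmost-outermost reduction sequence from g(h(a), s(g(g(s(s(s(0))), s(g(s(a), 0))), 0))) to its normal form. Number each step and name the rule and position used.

1. g(h(a), s(g(g(s(s(s(0))), s(g(s(a), 0))), 0)))  →  g(s(a), s(g(g(s(s(s(0))), s(g(s(a), 0))), 0)))   [R4 at 1]
2. g(s(a), s(g(g(s(s(s(0))), s(g(s(a), 0))), 0)))  →  s(g(g(s(s(s(0))), s(g(s(a), 0))), 0))   [R1 at ε]
3. s(g(g(s(s(s(0))), s(g(s(a), 0))), 0))  →  s(g(s(g(s(a), 0)), 0))   [R1 at 1.1]
4. s(g(s(g(s(a), 0)), 0))  →  s(0)   [R1 at 1]

s(0)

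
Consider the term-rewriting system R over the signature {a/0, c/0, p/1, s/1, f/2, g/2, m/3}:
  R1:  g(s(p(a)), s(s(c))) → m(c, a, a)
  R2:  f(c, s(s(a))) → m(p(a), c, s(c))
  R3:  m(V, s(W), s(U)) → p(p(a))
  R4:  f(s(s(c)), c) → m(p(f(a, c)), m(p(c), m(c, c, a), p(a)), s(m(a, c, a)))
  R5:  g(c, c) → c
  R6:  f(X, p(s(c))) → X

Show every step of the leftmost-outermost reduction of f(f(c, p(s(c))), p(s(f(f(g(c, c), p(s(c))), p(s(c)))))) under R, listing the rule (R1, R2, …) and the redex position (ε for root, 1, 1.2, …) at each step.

c

1. f(f(c, p(s(c))), p(s(f(f(g(c, c), p(s(c))), p(s(c))))))  →  f(c, p(s(f(f(g(c, c), p(s(c))), p(s(c))))))   [R6 at 1]
2. f(c, p(s(f(f(g(c, c), p(s(c))), p(s(c))))))  →  f(c, p(s(f(g(c, c), p(s(c))))))   [R6 at 2.1.1]
3. f(c, p(s(f(g(c, c), p(s(c))))))  →  f(c, p(s(g(c, c))))   [R6 at 2.1.1]
4. f(c, p(s(g(c, c))))  →  f(c, p(s(c)))   [R5 at 2.1.1]
5. f(c, p(s(c)))  →  c   [R6 at ε]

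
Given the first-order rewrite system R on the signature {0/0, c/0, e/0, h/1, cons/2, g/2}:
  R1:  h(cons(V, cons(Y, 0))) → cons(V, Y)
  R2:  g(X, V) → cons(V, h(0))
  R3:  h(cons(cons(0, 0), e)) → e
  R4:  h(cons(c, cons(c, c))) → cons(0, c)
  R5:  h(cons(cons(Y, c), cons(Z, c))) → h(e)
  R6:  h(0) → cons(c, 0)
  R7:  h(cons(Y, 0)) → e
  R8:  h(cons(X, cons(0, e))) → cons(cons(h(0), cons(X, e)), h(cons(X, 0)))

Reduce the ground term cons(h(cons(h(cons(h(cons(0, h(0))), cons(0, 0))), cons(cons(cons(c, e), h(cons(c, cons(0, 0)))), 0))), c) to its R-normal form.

1. cons(h(cons(h(cons(h(cons(0, h(0))), cons(0, 0))), cons(cons(cons(c, e), h(cons(c, cons(0, 0)))), 0))), c)  →  cons(cons(h(cons(h(cons(0, h(0))), cons(0, 0))), cons(cons(c, e), h(cons(c, cons(0, 0))))), c)   [R1 at 1]
2. cons(cons(h(cons(h(cons(0, h(0))), cons(0, 0))), cons(cons(c, e), h(cons(c, cons(0, 0))))), c)  →  cons(cons(cons(h(cons(0, h(0))), 0), cons(cons(c, e), h(cons(c, cons(0, 0))))), c)   [R1 at 1.1]
3. cons(cons(cons(h(cons(0, h(0))), 0), cons(cons(c, e), h(cons(c, cons(0, 0))))), c)  →  cons(cons(cons(h(cons(0, cons(c, 0))), 0), cons(cons(c, e), h(cons(c, cons(0, 0))))), c)   [R6 at 1.1.1.1.2]
4. cons(cons(cons(h(cons(0, cons(c, 0))), 0), cons(cons(c, e), h(cons(c, cons(0, 0))))), c)  →  cons(cons(cons(cons(0, c), 0), cons(cons(c, e), h(cons(c, cons(0, 0))))), c)   [R1 at 1.1.1]
5. cons(cons(cons(cons(0, c), 0), cons(cons(c, e), h(cons(c, cons(0, 0))))), c)  →  cons(cons(cons(cons(0, c), 0), cons(cons(c, e), cons(c, 0))), c)   [R1 at 1.2.2]

cons(cons(cons(cons(0, c), 0), cons(cons(c, e), cons(c, 0))), c)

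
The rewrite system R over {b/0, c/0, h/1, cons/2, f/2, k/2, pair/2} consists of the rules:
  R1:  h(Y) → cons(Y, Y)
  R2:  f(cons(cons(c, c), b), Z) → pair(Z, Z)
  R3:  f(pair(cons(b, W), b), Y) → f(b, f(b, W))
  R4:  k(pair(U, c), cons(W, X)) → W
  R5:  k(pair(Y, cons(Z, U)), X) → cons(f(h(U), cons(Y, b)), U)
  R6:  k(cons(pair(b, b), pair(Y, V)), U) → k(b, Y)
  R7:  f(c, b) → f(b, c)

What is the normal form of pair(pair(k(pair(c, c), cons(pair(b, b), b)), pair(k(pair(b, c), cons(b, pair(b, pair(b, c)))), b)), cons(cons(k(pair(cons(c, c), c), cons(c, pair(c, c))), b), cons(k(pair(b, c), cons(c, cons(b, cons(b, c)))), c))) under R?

pair(pair(pair(b, b), pair(b, b)), cons(cons(c, b), cons(c, c)))

1. pair(pair(k(pair(c, c), cons(pair(b, b), b)), pair(k(pair(b, c), cons(b, pair(b, pair(b, c)))), b)), cons(cons(k(pair(cons(c, c), c), cons(c, pair(c, c))), b), cons(k(pair(b, c), cons(c, cons(b, cons(b, c)))), c)))  →  pair(pair(pair(b, b), pair(k(pair(b, c), cons(b, pair(b, pair(b, c)))), b)), cons(cons(k(pair(cons(c, c), c), cons(c, pair(c, c))), b), cons(k(pair(b, c), cons(c, cons(b, cons(b, c)))), c)))   [R4 at 1.1]
2. pair(pair(pair(b, b), pair(k(pair(b, c), cons(b, pair(b, pair(b, c)))), b)), cons(cons(k(pair(cons(c, c), c), cons(c, pair(c, c))), b), cons(k(pair(b, c), cons(c, cons(b, cons(b, c)))), c)))  →  pair(pair(pair(b, b), pair(b, b)), cons(cons(k(pair(cons(c, c), c), cons(c, pair(c, c))), b), cons(k(pair(b, c), cons(c, cons(b, cons(b, c)))), c)))   [R4 at 1.2.1]
3. pair(pair(pair(b, b), pair(b, b)), cons(cons(k(pair(cons(c, c), c), cons(c, pair(c, c))), b), cons(k(pair(b, c), cons(c, cons(b, cons(b, c)))), c)))  →  pair(pair(pair(b, b), pair(b, b)), cons(cons(c, b), cons(k(pair(b, c), cons(c, cons(b, cons(b, c)))), c)))   [R4 at 2.1.1]
4. pair(pair(pair(b, b), pair(b, b)), cons(cons(c, b), cons(k(pair(b, c), cons(c, cons(b, cons(b, c)))), c)))  →  pair(pair(pair(b, b), pair(b, b)), cons(cons(c, b), cons(c, c)))   [R4 at 2.2.1]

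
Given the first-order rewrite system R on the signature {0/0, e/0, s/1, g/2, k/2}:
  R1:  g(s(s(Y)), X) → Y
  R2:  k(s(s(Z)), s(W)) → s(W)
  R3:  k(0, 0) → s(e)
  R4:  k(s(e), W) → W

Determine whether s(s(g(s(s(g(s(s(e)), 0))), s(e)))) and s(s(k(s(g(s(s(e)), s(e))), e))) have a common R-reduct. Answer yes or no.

yes — NF(t₁) = s(s(e)), NF(t₂) = s(s(e))

Reduce t₁ = s(s(g(s(s(g(s(s(e)), 0))), s(e)))):
1. s(s(g(s(s(g(s(s(e)), 0))), s(e))))  →  s(s(g(s(s(e)), 0)))   [R1 at 1.1]
2. s(s(g(s(s(e)), 0)))  →  s(s(e))   [R1 at 1.1]

Reduce t₂ = s(s(k(s(g(s(s(e)), s(e))), e))):
1. s(s(k(s(g(s(s(e)), s(e))), e)))  →  s(s(k(s(e), e)))   [R1 at 1.1.1.1]
2. s(s(k(s(e), e)))  →  s(s(e))   [R4 at 1.1]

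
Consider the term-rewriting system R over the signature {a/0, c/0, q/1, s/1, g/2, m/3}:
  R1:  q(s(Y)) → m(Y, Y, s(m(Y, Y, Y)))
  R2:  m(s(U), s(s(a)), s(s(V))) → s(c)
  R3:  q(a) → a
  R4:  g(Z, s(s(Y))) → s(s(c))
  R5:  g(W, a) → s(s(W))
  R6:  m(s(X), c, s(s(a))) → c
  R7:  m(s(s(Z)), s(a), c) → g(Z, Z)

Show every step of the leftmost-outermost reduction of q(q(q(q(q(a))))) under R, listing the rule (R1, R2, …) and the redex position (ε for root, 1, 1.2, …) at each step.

a

1. q(q(q(q(q(a)))))  →  q(q(q(q(a))))   [R3 at 1.1.1.1]
2. q(q(q(q(a))))  →  q(q(q(a)))   [R3 at 1.1.1]
3. q(q(q(a)))  →  q(q(a))   [R3 at 1.1]
4. q(q(a))  →  q(a)   [R3 at 1]
5. q(a)  →  a   [R3 at ε]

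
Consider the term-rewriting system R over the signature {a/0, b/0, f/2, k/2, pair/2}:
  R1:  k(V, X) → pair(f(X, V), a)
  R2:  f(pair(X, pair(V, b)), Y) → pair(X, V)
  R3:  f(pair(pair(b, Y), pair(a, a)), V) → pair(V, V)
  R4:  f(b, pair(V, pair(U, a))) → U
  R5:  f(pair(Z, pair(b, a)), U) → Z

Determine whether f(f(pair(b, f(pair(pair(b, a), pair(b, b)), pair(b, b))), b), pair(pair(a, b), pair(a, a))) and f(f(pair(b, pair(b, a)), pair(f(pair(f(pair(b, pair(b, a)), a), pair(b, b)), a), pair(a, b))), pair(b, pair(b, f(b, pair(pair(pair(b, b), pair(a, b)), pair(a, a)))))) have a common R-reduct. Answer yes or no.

Reduce t₁ = f(f(pair(b, f(pair(pair(b, a), pair(b, b)), pair(b, b))), b), pair(pair(a, b), pair(a, a))):
1. f(f(pair(b, f(pair(pair(b, a), pair(b, b)), pair(b, b))), b), pair(pair(a, b), pair(a, a)))  →  f(f(pair(b, pair(pair(b, a), b)), b), pair(pair(a, b), pair(a, a)))   [R2 at 1.1.2]
2. f(f(pair(b, pair(pair(b, a), b)), b), pair(pair(a, b), pair(a, a)))  →  f(pair(b, pair(b, a)), pair(pair(a, b), pair(a, a)))   [R2 at 1]
3. f(pair(b, pair(b, a)), pair(pair(a, b), pair(a, a)))  →  b   [R5 at ε]

Reduce t₂ = f(f(pair(b, pair(b, a)), pair(f(pair(f(pair(b, pair(b, a)), a), pair(b, b)), a), pair(a, b))), pair(b, pair(b, f(b, pair(pair(pair(b, b), pair(a, b)), pair(a, a)))))):
1. f(f(pair(b, pair(b, a)), pair(f(pair(f(pair(b, pair(b, a)), a), pair(b, b)), a), pair(a, b))), pair(b, pair(b, f(b, pair(pair(pair(b, b), pair(a, b)), pair(a, a))))))  →  f(b, pair(b, pair(b, f(b, pair(pair(pair(b, b), pair(a, b)), pair(a, a))))))   [R5 at 1]
2. f(b, pair(b, pair(b, f(b, pair(pair(pair(b, b), pair(a, b)), pair(a, a))))))  →  f(b, pair(b, pair(b, a)))   [R4 at 2.2.2]
3. f(b, pair(b, pair(b, a)))  →  b   [R4 at ε]

yes — NF(t₁) = b, NF(t₂) = b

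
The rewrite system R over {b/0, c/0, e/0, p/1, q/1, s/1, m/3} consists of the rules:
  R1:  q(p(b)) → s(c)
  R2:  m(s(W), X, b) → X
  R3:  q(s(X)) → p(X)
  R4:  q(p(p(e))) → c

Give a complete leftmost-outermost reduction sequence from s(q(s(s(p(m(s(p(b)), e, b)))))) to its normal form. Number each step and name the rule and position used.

s(p(s(p(e))))

1. s(q(s(s(p(m(s(p(b)), e, b))))))  →  s(p(s(p(m(s(p(b)), e, b)))))   [R3 at 1]
2. s(p(s(p(m(s(p(b)), e, b)))))  →  s(p(s(p(e))))   [R2 at 1.1.1.1]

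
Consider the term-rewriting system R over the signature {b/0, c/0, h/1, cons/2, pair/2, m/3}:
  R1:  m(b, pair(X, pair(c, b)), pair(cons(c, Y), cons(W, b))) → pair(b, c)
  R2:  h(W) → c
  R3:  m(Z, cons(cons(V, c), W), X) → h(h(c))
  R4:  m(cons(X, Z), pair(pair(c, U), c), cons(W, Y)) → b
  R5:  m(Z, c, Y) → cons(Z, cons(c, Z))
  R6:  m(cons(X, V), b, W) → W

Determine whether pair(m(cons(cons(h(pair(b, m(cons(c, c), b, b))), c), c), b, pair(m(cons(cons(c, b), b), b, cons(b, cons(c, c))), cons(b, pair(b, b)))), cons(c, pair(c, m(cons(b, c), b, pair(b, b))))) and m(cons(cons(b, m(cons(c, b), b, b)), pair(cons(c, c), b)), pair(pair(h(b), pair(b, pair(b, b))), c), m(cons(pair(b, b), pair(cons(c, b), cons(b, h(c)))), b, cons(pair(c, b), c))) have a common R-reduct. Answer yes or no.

no — NF(t₁) = pair(pair(cons(b, cons(c, c)), cons(b, pair(b, b))), cons(c, pair(c, pair(b, b)))), NF(t₂) = b

Reduce t₁ = pair(m(cons(cons(h(pair(b, m(cons(c, c), b, b))), c), c), b, pair(m(cons(cons(c, b), b), b, cons(b, cons(c, c))), cons(b, pair(b, b)))), cons(c, pair(c, m(cons(b, c), b, pair(b, b))))):
1. pair(m(cons(cons(h(pair(b, m(cons(c, c), b, b))), c), c), b, pair(m(cons(cons(c, b), b), b, cons(b, cons(c, c))), cons(b, pair(b, b)))), cons(c, pair(c, m(cons(b, c), b, pair(b, b)))))  →  pair(pair(m(cons(cons(c, b), b), b, cons(b, cons(c, c))), cons(b, pair(b, b))), cons(c, pair(c, m(cons(b, c), b, pair(b, b)))))   [R6 at 1]
2. pair(pair(m(cons(cons(c, b), b), b, cons(b, cons(c, c))), cons(b, pair(b, b))), cons(c, pair(c, m(cons(b, c), b, pair(b, b)))))  →  pair(pair(cons(b, cons(c, c)), cons(b, pair(b, b))), cons(c, pair(c, m(cons(b, c), b, pair(b, b)))))   [R6 at 1.1]
3. pair(pair(cons(b, cons(c, c)), cons(b, pair(b, b))), cons(c, pair(c, m(cons(b, c), b, pair(b, b)))))  →  pair(pair(cons(b, cons(c, c)), cons(b, pair(b, b))), cons(c, pair(c, pair(b, b))))   [R6 at 2.2.2]

Reduce t₂ = m(cons(cons(b, m(cons(c, b), b, b)), pair(cons(c, c), b)), pair(pair(h(b), pair(b, pair(b, b))), c), m(cons(pair(b, b), pair(cons(c, b), cons(b, h(c)))), b, cons(pair(c, b), c))):
1. m(cons(cons(b, m(cons(c, b), b, b)), pair(cons(c, c), b)), pair(pair(h(b), pair(b, pair(b, b))), c), m(cons(pair(b, b), pair(cons(c, b), cons(b, h(c)))), b, cons(pair(c, b), c)))  →  m(cons(cons(b, b), pair(cons(c, c), b)), pair(pair(h(b), pair(b, pair(b, b))), c), m(cons(pair(b, b), pair(cons(c, b), cons(b, h(c)))), b, cons(pair(c, b), c)))   [R6 at 1.1.2]
2. m(cons(cons(b, b), pair(cons(c, c), b)), pair(pair(h(b), pair(b, pair(b, b))), c), m(cons(pair(b, b), pair(cons(c, b), cons(b, h(c)))), b, cons(pair(c, b), c)))  →  m(cons(cons(b, b), pair(cons(c, c), b)), pair(pair(c, pair(b, pair(b, b))), c), m(cons(pair(b, b), pair(cons(c, b), cons(b, h(c)))), b, cons(pair(c, b), c)))   [R2 at 2.1.1]
3. m(cons(cons(b, b), pair(cons(c, c), b)), pair(pair(c, pair(b, pair(b, b))), c), m(cons(pair(b, b), pair(cons(c, b), cons(b, h(c)))), b, cons(pair(c, b), c)))  →  m(cons(cons(b, b), pair(cons(c, c), b)), pair(pair(c, pair(b, pair(b, b))), c), cons(pair(c, b), c))   [R6 at 3]
4. m(cons(cons(b, b), pair(cons(c, c), b)), pair(pair(c, pair(b, pair(b, b))), c), cons(pair(c, b), c))  →  b   [R4 at ε]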